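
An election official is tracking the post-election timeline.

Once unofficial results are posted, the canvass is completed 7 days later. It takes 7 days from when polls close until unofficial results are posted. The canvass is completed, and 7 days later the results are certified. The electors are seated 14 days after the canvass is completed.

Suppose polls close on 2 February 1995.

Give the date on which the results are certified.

23 February 1995

Polls close: Feb 2, 1995.
Unofficial results are posted: Feb 2, 1995 + 7 days = Feb 9, 1995.
The canvass is completed: Feb 9, 1995 + 7 days = Feb 16, 1995.
The results are certified: Feb 16, 1995 + 7 days = Feb 23, 1995.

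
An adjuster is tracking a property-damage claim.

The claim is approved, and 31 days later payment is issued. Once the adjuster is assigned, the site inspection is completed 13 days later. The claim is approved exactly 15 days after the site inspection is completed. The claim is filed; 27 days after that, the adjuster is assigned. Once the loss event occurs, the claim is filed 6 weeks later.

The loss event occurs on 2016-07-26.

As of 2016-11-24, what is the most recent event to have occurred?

The claim is approved

The loss event occurs: Jul 26, 2016.
The claim is filed: Jul 26, 2016 + 6 weeks = Sep 6, 2016.
The adjuster is assigned: Sep 6, 2016 + 27 days = Oct 3, 2016.
The site inspection is completed: Oct 3, 2016 + 13 days = Oct 16, 2016.
The claim is approved: Oct 16, 2016 + 15 days = Oct 31, 2016.
Payment is issued: Oct 31, 2016 + 31 days = Dec 1, 2016.
Nov 24, 2016 falls between when the claim is approved (Oct 31, 2016) and when payment is issued (Dec 1, 2016).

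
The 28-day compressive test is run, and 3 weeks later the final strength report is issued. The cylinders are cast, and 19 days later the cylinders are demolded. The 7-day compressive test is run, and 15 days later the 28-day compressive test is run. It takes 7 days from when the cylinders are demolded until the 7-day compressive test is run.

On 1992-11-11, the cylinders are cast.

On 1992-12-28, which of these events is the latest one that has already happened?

The 28-day compressive test is run

The cylinders are cast: Nov 11, 1992.
The cylinders are demolded: Nov 11, 1992 + 19 days = Nov 30, 1992.
The 7-day compressive test is run: Nov 30, 1992 + 7 days = Dec 7, 1992.
The 28-day compressive test is run: Dec 7, 1992 + 15 days = Dec 22, 1992.
The final strength report is issued: Dec 22, 1992 + 3 weeks = Jan 12, 1993.
Dec 28, 1992 falls between when the 28-day compressive test is run (Dec 22, 1992) and when the final strength report is issued (Jan 12, 1993).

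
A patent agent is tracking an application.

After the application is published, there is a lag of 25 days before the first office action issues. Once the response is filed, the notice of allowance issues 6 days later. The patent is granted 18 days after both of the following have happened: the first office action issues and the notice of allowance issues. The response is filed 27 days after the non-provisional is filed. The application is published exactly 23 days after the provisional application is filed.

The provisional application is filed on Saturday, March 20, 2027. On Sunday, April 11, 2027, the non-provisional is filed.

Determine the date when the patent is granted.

The provisional application is filed: Mar 20, 2027.
The application is published: Mar 20, 2027 + 23 days = Apr 12, 2027.
The first office action issues: Apr 12, 2027 + 25 days = May 7, 2027.
The non-provisional is filed: Apr 11, 2027.
The response is filed: Apr 11, 2027 + 27 days = May 8, 2027.
The notice of allowance issues: May 8, 2027 + 6 days = May 14, 2027.
Both prerequisites met — the first office action issues (May 7, 2027), the notice of allowance issues (May 14, 2027); the later is May 14, 2027.
The patent is granted: May 14, 2027 + 18 days = Jun 1, 2027.

Tuesday, June 1, 2027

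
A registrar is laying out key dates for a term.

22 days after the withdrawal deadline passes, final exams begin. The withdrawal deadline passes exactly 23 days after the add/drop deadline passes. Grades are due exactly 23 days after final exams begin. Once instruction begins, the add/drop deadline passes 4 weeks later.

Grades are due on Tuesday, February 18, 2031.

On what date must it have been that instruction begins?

Thursday, November 14, 2030

Grades are due: Feb 18, 2031.
Final exams begin: Feb 18, 2031 − 23 days = Jan 26, 2031.
The withdrawal deadline passes: Jan 26, 2031 − 22 days = Jan 4, 2031.
The add/drop deadline passes: Jan 4, 2031 − 23 days = Dec 12, 2030.
Instruction begins: Dec 12, 2030 − 4 weeks = Nov 14, 2030.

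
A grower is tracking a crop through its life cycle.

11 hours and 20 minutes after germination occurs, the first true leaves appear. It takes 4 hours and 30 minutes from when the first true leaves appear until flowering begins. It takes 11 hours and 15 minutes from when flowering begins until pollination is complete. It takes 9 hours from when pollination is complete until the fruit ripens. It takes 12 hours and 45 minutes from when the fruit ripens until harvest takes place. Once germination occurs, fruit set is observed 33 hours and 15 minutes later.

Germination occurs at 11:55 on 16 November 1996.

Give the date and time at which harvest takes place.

Germination occurs: 11:55 Nov 16, 1996.
The first true leaves appear: 11:55 Nov 16, 1996 + 11h20m = 23:15 Nov 16, 1996.
Flowering begins: 23:15 Nov 16, 1996 + 4h30m = 03:45 Nov 17, 1996.
Pollination is complete: 03:45 Nov 17, 1996 + 11h15m = 15:00 Nov 17, 1996.
The fruit ripens: 15:00 Nov 17, 1996 + 9h = 00:00 Nov 18, 1996.
Harvest takes place: 00:00 Nov 18, 1996 + 12h45m = 12:45 Nov 18, 1996.

12:45 on 18 November 1996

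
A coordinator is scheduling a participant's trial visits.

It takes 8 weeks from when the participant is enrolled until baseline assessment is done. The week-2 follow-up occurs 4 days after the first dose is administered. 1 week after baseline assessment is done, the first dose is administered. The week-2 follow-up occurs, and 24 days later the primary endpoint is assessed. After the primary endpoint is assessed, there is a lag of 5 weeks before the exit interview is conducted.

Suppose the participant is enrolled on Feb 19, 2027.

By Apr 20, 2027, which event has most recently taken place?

Baseline assessment is done

The participant is enrolled: Feb 19, 2027.
Baseline assessment is done: Feb 19, 2027 + 8 weeks = Apr 16, 2027.
The first dose is administered: Apr 16, 2027 + 1 week = Apr 23, 2027.
The week-2 follow-up occurs: Apr 23, 2027 + 4 days = Apr 27, 2027.
The primary endpoint is assessed: Apr 27, 2027 + 24 days = May 21, 2027.
The exit interview is conducted: May 21, 2027 + 5 weeks = Jun 25, 2027.
Apr 20, 2027 falls between when baseline assessment is done (Apr 16, 2027) and when the first dose is administered (Apr 23, 2027).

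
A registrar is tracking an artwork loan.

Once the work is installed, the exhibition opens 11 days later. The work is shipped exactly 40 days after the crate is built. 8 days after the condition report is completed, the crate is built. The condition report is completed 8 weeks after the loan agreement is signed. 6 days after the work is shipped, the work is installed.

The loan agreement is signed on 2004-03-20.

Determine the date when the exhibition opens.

2004-07-19

The loan agreement is signed: Mar 20, 2004.
The condition report is completed: Mar 20, 2004 + 8 weeks = May 15, 2004.
The crate is built: May 15, 2004 + 8 days = May 23, 2004.
The work is shipped: May 23, 2004 + 40 days = Jul 2, 2004.
The work is installed: Jul 2, 2004 + 6 days = Jul 8, 2004.
The exhibition opens: Jul 8, 2004 + 11 days = Jul 19, 2004.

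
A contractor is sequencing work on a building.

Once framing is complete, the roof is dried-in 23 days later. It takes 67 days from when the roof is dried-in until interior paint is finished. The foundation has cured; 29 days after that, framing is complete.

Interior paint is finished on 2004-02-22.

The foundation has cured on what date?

2003-10-26

Interior paint is finished: Feb 22, 2004.
The roof is dried-in: Feb 22, 2004 − 67 days = Dec 17, 2003.
Framing is complete: Dec 17, 2003 − 23 days = Nov 24, 2003.
The foundation has cured: Nov 24, 2003 − 29 days = Oct 26, 2003.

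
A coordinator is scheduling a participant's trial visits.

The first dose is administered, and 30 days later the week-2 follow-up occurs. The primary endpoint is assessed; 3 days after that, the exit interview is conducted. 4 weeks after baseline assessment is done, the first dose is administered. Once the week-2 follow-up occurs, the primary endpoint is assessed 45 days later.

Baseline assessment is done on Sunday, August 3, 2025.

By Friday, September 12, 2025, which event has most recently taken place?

Baseline assessment is done: Aug 3, 2025.
The first dose is administered: Aug 3, 2025 + 4 weeks = Aug 31, 2025.
The week-2 follow-up occurs: Aug 31, 2025 + 30 days = Sep 30, 2025.
The primary endpoint is assessed: Sep 30, 2025 + 45 days = Nov 14, 2025.
The exit interview is conducted: Nov 14, 2025 + 3 days = Nov 17, 2025.
Sep 12, 2025 falls between when the first dose is administered (Aug 31, 2025) and when the week-2 follow-up occurs (Sep 30, 2025).

The first dose is administered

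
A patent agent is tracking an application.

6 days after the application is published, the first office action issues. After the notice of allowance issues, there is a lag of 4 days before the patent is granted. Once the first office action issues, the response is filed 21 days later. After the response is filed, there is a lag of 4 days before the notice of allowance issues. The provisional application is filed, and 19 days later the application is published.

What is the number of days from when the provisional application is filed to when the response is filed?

46 days

Causal path: the provisional application is filed → the application is published → the first office action issues → the response is filed.
Total delay along the path: 19 + 6 + 21 = 46 days.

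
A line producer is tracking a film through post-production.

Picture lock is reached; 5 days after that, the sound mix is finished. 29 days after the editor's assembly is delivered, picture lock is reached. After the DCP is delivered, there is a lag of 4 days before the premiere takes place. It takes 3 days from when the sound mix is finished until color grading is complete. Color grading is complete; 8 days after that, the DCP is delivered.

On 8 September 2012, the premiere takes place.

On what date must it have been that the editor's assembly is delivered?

The premiere takes place: Sep 8, 2012.
The DCP is delivered: Sep 8, 2012 − 4 days = Sep 4, 2012.
Color grading is complete: Sep 4, 2012 − 8 days = Aug 27, 2012.
The sound mix is finished: Aug 27, 2012 − 3 days = Aug 24, 2012.
Picture lock is reached: Aug 24, 2012 − 5 days = Aug 19, 2012.
The editor's assembly is delivered: Aug 19, 2012 − 29 days = Jul 21, 2012.

21 July 2012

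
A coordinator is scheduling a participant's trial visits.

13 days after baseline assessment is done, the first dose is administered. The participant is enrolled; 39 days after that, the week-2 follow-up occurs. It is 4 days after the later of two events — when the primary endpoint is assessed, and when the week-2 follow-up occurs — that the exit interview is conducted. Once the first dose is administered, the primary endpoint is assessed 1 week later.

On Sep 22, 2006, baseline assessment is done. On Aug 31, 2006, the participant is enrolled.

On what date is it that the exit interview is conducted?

Baseline assessment is done: Sep 22, 2006.
The first dose is administered: Sep 22, 2006 + 13 days = Oct 5, 2006.
The primary endpoint is assessed: Oct 5, 2006 + 1 week = Oct 12, 2006.
The participant is enrolled: Aug 31, 2006.
The week-2 follow-up occurs: Aug 31, 2006 + 39 days = Oct 9, 2006.
Both prerequisites met — the primary endpoint is assessed (Oct 12, 2006), the week-2 follow-up occurs (Oct 9, 2006); the later is Oct 12, 2006.
The exit interview is conducted: Oct 12, 2006 + 4 days = Oct 16, 2006.

Oct 16, 2006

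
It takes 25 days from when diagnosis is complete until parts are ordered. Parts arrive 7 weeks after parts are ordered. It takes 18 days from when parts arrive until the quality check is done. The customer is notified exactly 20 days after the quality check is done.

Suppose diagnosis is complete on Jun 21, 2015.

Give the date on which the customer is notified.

Diagnosis is complete: Jun 21, 2015.
Parts are ordered: Jun 21, 2015 + 25 days = Jul 16, 2015.
Parts arrive: Jul 16, 2015 + 7 weeks = Sep 3, 2015.
The quality check is done: Sep 3, 2015 + 18 days = Sep 21, 2015.
The customer is notified: Sep 21, 2015 + 20 days = Oct 11, 2015.

Oct 11, 2015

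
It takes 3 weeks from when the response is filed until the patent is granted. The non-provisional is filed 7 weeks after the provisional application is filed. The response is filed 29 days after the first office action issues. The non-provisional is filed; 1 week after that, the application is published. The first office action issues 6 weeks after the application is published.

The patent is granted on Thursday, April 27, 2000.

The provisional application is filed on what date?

The patent is granted: Apr 27, 2000.
The response is filed: Apr 27, 2000 − 3 weeks = Apr 6, 2000.
The first office action issues: Apr 6, 2000 − 29 days = Mar 8, 2000.
The application is published: Mar 8, 2000 − 6 weeks = Jan 26, 2000.
The non-provisional is filed: Jan 26, 2000 − 1 week = Jan 19, 2000.
The provisional application is filed: Jan 19, 2000 − 7 weeks = Dec 1, 1999.

Wednesday, December 1, 1999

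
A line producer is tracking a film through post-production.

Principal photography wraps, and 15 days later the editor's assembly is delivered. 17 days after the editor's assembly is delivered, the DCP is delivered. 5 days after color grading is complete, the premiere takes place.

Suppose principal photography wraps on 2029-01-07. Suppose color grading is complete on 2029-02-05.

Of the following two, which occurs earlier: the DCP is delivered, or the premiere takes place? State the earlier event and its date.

Principal photography wraps: Jan 7, 2029.
The editor's assembly is delivered: Jan 7, 2029 + 15 days = Jan 22, 2029.
The DCP is delivered: Jan 22, 2029 + 17 days = Feb 8, 2029.
Color grading is complete: Feb 5, 2029.
The premiere takes place: Feb 5, 2029 + 5 days = Feb 10, 2029.
Comparing: the DCP is delivered on Feb 8, 2029 vs the premiere takes place on Feb 10, 2029. Earlier: the DCP is delivered.

The DCP is delivered — 2029-02-08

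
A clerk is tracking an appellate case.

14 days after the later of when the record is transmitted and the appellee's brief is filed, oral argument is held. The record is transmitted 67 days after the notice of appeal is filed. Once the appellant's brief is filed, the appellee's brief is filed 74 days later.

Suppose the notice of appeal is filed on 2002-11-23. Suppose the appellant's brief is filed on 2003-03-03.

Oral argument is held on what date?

The notice of appeal is filed: Nov 23, 2002.
The record is transmitted: Nov 23, 2002 + 67 days = Jan 29, 2003.
The appellant's brief is filed: Mar 3, 2003.
The appellee's brief is filed: Mar 3, 2003 + 74 days = May 16, 2003.
Both prerequisites met — the record is transmitted (Jan 29, 2003), the appellee's brief is filed (May 16, 2003); the later is May 16, 2003.
Oral argument is held: May 16, 2003 + 14 days = May 30, 2003.

2003-05-30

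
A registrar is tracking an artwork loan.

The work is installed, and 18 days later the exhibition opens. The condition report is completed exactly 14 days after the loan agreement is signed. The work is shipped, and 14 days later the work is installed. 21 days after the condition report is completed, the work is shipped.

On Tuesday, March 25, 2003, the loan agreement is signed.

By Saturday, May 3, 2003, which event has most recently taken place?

The loan agreement is signed: Mar 25, 2003.
The condition report is completed: Mar 25, 2003 + 14 days = Apr 8, 2003.
The work is shipped: Apr 8, 2003 + 21 days = Apr 29, 2003.
The work is installed: Apr 29, 2003 + 14 days = May 13, 2003.
The exhibition opens: May 13, 2003 + 18 days = May 31, 2003.
May 3, 2003 falls between when the work is shipped (Apr 29, 2003) and when the work is installed (May 13, 2003).

The work is shipped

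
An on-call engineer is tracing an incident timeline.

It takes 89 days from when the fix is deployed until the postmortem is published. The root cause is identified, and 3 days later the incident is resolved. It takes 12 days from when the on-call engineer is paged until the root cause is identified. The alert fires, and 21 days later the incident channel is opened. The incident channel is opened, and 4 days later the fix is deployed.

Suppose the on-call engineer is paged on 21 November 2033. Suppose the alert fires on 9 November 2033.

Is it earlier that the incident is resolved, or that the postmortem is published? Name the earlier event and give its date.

The on-call engineer is paged: Nov 21, 2033.
The root cause is identified: Nov 21, 2033 + 12 days = Dec 3, 2033.
The incident is resolved: Dec 3, 2033 + 3 days = Dec 6, 2033.
The alert fires: Nov 9, 2033.
The incident channel is opened: Nov 9, 2033 + 21 days = Nov 30, 2033.
The fix is deployed: Nov 30, 2033 + 4 days = Dec 4, 2033.
The postmortem is published: Dec 4, 2033 + 89 days = Mar 3, 2034.
Comparing: the incident is resolved on Dec 6, 2033 vs the postmortem is published on Mar 3, 2034. Earlier: the incident is resolved.

The incident is resolved — 6 December 2033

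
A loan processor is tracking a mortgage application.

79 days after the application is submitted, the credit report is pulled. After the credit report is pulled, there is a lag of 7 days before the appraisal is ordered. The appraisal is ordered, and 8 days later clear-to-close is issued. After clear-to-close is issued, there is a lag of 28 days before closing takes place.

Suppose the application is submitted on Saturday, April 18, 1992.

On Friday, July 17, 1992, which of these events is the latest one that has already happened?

The appraisal is ordered

The application is submitted: Apr 18, 1992.
The credit report is pulled: Apr 18, 1992 + 79 days = Jul 6, 1992.
The appraisal is ordered: Jul 6, 1992 + 7 days = Jul 13, 1992.
Clear-to-close is issued: Jul 13, 1992 + 8 days = Jul 21, 1992.
Closing takes place: Jul 21, 1992 + 28 days = Aug 18, 1992.
Jul 17, 1992 falls between when the appraisal is ordered (Jul 13, 1992) and when clear-to-close is issued (Jul 21, 1992).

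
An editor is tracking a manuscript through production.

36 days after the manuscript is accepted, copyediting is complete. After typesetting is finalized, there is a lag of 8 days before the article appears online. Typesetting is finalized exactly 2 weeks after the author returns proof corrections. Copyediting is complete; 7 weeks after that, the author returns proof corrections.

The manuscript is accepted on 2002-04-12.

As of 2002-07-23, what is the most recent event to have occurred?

The manuscript is accepted: Apr 12, 2002.
Copyediting is complete: Apr 12, 2002 + 36 days = May 18, 2002.
The author returns proof corrections: May 18, 2002 + 7 weeks = Jul 6, 2002.
Typesetting is finalized: Jul 6, 2002 + 2 weeks = Jul 20, 2002.
The article appears online: Jul 20, 2002 + 8 days = Jul 28, 2002.
Jul 23, 2002 falls between when typesetting is finalized (Jul 20, 2002) and when the article appears online (Jul 28, 2002).

Typesetting is finalized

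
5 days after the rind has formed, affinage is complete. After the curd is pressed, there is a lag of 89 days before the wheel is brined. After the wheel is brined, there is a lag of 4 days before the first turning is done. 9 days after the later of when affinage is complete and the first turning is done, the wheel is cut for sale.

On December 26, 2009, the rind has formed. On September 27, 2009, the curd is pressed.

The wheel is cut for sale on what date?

January 9, 2010

The rind has formed: Dec 26, 2009.
Affinage is complete: Dec 26, 2009 + 5 days = Dec 31, 2009.
The curd is pressed: Sep 27, 2009.
The wheel is brined: Sep 27, 2009 + 89 days = Dec 25, 2009.
The first turning is done: Dec 25, 2009 + 4 days = Dec 29, 2009.
Both prerequisites met — affinage is complete (Dec 31, 2009), the first turning is done (Dec 29, 2009); the later is Dec 31, 2009.
The wheel is cut for sale: Dec 31, 2009 + 9 days = Jan 9, 2010.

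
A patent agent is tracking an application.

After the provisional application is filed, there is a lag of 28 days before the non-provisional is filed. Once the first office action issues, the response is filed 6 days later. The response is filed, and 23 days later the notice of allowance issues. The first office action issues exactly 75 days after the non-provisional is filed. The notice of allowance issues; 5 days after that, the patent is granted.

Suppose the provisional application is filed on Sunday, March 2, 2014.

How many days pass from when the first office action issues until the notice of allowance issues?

29 days

Causal path: the first office action issues → the response is filed → the notice of allowance issues.
Total delay along the path: 6 + 23 = 29 days.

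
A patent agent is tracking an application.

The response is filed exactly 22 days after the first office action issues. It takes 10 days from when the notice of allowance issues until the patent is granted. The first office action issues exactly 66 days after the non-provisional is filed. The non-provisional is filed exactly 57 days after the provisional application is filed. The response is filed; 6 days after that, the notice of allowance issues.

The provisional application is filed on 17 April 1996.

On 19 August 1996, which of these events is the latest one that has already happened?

The provisional application is filed: Apr 17, 1996.
The non-provisional is filed: Apr 17, 1996 + 57 days = Jun 13, 1996.
The first office action issues: Jun 13, 1996 + 66 days = Aug 18, 1996.
The response is filed: Aug 18, 1996 + 22 days = Sep 9, 1996.
The notice of allowance issues: Sep 9, 1996 + 6 days = Sep 15, 1996.
The patent is granted: Sep 15, 1996 + 10 days = Sep 25, 1996.
Aug 19, 1996 falls between when the first office action issues (Aug 18, 1996) and when the response is filed (Sep 9, 1996).

The first office action issues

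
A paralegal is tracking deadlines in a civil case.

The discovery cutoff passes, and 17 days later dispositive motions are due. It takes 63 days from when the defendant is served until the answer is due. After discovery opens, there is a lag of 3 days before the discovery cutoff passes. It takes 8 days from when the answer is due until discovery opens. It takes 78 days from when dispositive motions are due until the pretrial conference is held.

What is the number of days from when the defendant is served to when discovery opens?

Causal path: the defendant is served → the answer is due → discovery opens.
Total delay along the path: 63 + 8 = 71 days.

71 days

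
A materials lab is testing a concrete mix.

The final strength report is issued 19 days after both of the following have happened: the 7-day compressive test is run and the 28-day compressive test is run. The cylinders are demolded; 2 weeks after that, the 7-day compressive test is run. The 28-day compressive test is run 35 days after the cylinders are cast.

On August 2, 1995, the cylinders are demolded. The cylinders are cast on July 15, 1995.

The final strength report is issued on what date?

The cylinders are demolded: Aug 2, 1995.
The 7-day compressive test is run: Aug 2, 1995 + 2 weeks = Aug 16, 1995.
The cylinders are cast: Jul 15, 1995.
The 28-day compressive test is run: Jul 15, 1995 + 35 days = Aug 19, 1995.
Both prerequisites met — the 7-day compressive test is run (Aug 16, 1995), the 28-day compressive test is run (Aug 19, 1995); the later is Aug 19, 1995.
The final strength report is issued: Aug 19, 1995 + 19 days = Sep 7, 1995.

September 7, 1995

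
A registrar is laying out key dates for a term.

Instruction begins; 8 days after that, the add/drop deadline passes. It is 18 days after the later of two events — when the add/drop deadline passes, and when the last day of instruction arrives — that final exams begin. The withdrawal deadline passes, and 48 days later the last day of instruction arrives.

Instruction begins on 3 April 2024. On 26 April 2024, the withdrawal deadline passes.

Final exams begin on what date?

1 July 2024

Instruction begins: Apr 3, 2024.
The add/drop deadline passes: Apr 3, 2024 + 8 days = Apr 11, 2024.
The withdrawal deadline passes: Apr 26, 2024.
The last day of instruction arrives: Apr 26, 2024 + 48 days = Jun 13, 2024.
Both prerequisites met — the add/drop deadline passes (Apr 11, 2024), the last day of instruction arrives (Jun 13, 2024); the later is Jun 13, 2024.
Final exams begin: Jun 13, 2024 + 18 days = Jul 1, 2024.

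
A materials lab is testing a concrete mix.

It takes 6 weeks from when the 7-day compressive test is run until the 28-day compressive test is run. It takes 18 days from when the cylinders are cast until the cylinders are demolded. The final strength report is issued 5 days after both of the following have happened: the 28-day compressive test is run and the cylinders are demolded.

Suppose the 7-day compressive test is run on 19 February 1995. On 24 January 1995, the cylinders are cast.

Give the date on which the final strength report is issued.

7 April 1995

The 7-day compressive test is run: Feb 19, 1995.
The 28-day compressive test is run: Feb 19, 1995 + 6 weeks = Apr 2, 1995.
The cylinders are cast: Jan 24, 1995.
The cylinders are demolded: Jan 24, 1995 + 18 days = Feb 11, 1995.
Both prerequisites met — the 28-day compressive test is run (Apr 2, 1995), the cylinders are demolded (Feb 11, 1995); the later is Apr 2, 1995.
The final strength report is issued: Apr 2, 1995 + 5 days = Apr 7, 1995.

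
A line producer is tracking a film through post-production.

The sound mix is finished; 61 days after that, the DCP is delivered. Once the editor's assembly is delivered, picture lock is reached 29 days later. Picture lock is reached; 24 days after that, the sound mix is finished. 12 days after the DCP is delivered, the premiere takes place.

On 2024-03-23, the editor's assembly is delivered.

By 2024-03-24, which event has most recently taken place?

The editor's assembly is delivered

The editor's assembly is delivered: Mar 23, 2024.
Picture lock is reached: Mar 23, 2024 + 29 days = Apr 21, 2024.
The sound mix is finished: Apr 21, 2024 + 24 days = May 15, 2024.
The DCP is delivered: May 15, 2024 + 61 days = Jul 15, 2024.
The premiere takes place: Jul 15, 2024 + 12 days = Jul 27, 2024.
Mar 24, 2024 falls between when the editor's assembly is delivered (Mar 23, 2024) and when picture lock is reached (Apr 21, 2024).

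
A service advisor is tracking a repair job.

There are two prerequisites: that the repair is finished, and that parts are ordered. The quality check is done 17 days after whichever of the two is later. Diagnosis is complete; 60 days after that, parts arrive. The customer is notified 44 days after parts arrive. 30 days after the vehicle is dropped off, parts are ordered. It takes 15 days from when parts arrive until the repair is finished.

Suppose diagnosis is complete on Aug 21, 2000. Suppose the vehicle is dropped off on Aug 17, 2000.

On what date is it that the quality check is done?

Nov 21, 2000

Diagnosis is complete: Aug 21, 2000.
Parts arrive: Aug 21, 2000 + 60 days = Oct 20, 2000.
The repair is finished: Oct 20, 2000 + 15 days = Nov 4, 2000.
The vehicle is dropped off: Aug 17, 2000.
Parts are ordered: Aug 17, 2000 + 30 days = Sep 16, 2000.
Both prerequisites met — the repair is finished (Nov 4, 2000), parts are ordered (Sep 16, 2000); the later is Nov 4, 2000.
The quality check is done: Nov 4, 2000 + 17 days = Nov 21, 2000.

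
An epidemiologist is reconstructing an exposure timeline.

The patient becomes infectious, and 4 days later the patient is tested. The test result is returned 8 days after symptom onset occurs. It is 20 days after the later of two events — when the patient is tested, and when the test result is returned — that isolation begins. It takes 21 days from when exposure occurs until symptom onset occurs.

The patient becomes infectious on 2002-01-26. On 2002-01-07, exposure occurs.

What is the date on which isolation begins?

2002-02-25

The patient becomes infectious: Jan 26, 2002.
The patient is tested: Jan 26, 2002 + 4 days = Jan 30, 2002.
Exposure occurs: Jan 7, 2002.
Symptom onset occurs: Jan 7, 2002 + 21 days = Jan 28, 2002.
The test result is returned: Jan 28, 2002 + 8 days = Feb 5, 2002.
Both prerequisites met — the patient is tested (Jan 30, 2002), the test result is returned (Feb 5, 2002); the later is Feb 5, 2002.
Isolation begins: Feb 5, 2002 + 20 days = Feb 25, 2002.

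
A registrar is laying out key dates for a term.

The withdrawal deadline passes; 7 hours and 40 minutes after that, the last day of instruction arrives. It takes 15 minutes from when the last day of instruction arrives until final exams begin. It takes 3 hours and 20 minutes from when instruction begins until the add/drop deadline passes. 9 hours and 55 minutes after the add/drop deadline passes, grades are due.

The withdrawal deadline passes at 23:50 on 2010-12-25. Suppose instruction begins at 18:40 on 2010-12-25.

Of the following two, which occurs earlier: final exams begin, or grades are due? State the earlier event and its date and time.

The withdrawal deadline passes: 23:50 Dec 25, 2010.
The last day of instruction arrives: 23:50 Dec 25, 2010 + 7h40m = 07:30 Dec 26, 2010.
Final exams begin: 07:30 Dec 26, 2010 + 15m = 07:45 Dec 26, 2010.
Instruction begins: 18:40 Dec 25, 2010.
The add/drop deadline passes: 18:40 Dec 25, 2010 + 3h20m = 22:00 Dec 25, 2010.
Grades are due: 22:00 Dec 25, 2010 + 9h55m = 07:55 Dec 26, 2010.
Comparing: final exams begin at 07:45 Dec 26, 2010 vs grades are due at 07:55 Dec 26, 2010. Earlier: final exams begin.

Final exams begin — 07:45 on 2010-12-26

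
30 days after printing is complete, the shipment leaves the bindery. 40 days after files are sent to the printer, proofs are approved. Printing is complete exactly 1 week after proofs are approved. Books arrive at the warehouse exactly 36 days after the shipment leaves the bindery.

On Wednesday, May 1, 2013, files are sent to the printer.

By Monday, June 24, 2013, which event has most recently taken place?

Files are sent to the printer: May 1, 2013.
Proofs are approved: May 1, 2013 + 40 days = Jun 10, 2013.
Printing is complete: Jun 10, 2013 + 1 week = Jun 17, 2013.
The shipment leaves the bindery: Jun 17, 2013 + 30 days = Jul 17, 2013.
Books arrive at the warehouse: Jul 17, 2013 + 36 days = Aug 22, 2013.
Jun 24, 2013 falls between when printing is complete (Jun 17, 2013) and when the shipment leaves the bindery (Jul 17, 2013).

Printing is complete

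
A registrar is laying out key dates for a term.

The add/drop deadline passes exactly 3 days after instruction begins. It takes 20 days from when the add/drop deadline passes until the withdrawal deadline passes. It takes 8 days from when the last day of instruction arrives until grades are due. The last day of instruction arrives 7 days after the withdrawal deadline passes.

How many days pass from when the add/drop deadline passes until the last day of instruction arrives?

27 days

Causal path: the add/drop deadline passes → the withdrawal deadline passes → the last day of instruction arrives.
Total delay along the path: 20 + 7 = 27 days.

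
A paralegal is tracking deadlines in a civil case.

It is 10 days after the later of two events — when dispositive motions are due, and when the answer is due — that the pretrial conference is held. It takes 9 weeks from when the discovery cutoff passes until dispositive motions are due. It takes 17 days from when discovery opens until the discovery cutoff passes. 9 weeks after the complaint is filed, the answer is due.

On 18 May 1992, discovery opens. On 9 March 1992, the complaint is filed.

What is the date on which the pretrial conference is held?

Discovery opens: May 18, 1992.
The discovery cutoff passes: May 18, 1992 + 17 days = Jun 4, 1992.
Dispositive motions are due: Jun 4, 1992 + 9 weeks = Aug 6, 1992.
The complaint is filed: Mar 9, 1992.
The answer is due: Mar 9, 1992 + 9 weeks = May 11, 1992.
Both prerequisites met — dispositive motions are due (Aug 6, 1992), the answer is due (May 11, 1992); the later is Aug 6, 1992.
The pretrial conference is held: Aug 6, 1992 + 10 days = Aug 16, 1992.

16 August 1992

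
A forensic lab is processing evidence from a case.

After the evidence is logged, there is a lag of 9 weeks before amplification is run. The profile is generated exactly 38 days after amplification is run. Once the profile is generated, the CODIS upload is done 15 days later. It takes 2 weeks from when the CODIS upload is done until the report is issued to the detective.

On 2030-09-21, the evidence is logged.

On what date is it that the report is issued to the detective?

The evidence is logged: Sep 21, 2030.
Amplification is run: Sep 21, 2030 + 9 weeks = Nov 23, 2030.
The profile is generated: Nov 23, 2030 + 38 days = Dec 31, 2030.
The CODIS upload is done: Dec 31, 2030 + 15 days = Jan 15, 2031.
The report is issued to the detective: Jan 15, 2031 + 2 weeks = Jan 29, 2031.

2031-01-29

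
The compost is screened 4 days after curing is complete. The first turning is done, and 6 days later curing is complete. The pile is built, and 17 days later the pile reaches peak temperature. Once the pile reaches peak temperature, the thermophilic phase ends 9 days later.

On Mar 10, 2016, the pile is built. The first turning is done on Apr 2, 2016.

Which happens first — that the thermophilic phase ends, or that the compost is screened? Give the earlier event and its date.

The thermophilic phase ends — Apr 5, 2016

The pile is built: Mar 10, 2016.
The pile reaches peak temperature: Mar 10, 2016 + 17 days = Mar 27, 2016.
The thermophilic phase ends: Mar 27, 2016 + 9 days = Apr 5, 2016.
The first turning is done: Apr 2, 2016.
Curing is complete: Apr 2, 2016 + 6 days = Apr 8, 2016.
The compost is screened: Apr 8, 2016 + 4 days = Apr 12, 2016.
Comparing: the thermophilic phase ends on Apr 5, 2016 vs the compost is screened on Apr 12, 2016. Earlier: the thermophilic phase ends.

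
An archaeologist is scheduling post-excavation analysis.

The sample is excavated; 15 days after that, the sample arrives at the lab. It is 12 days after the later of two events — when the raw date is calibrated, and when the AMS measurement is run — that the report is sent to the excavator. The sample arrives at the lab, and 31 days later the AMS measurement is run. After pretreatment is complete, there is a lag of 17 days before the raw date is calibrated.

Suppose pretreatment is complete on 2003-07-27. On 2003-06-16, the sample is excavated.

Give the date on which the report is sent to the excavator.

Pretreatment is complete: Jul 27, 2003.
The raw date is calibrated: Jul 27, 2003 + 17 days = Aug 13, 2003.
The sample is excavated: Jun 16, 2003.
The sample arrives at the lab: Jun 16, 2003 + 15 days = Jul 1, 2003.
The AMS measurement is run: Jul 1, 2003 + 31 days = Aug 1, 2003.
Both prerequisites met — the raw date is calibrated (Aug 13, 2003), the AMS measurement is run (Aug 1, 2003); the later is Aug 13, 2003.
The report is sent to the excavator: Aug 13, 2003 + 12 days = Aug 25, 2003.

2003-08-25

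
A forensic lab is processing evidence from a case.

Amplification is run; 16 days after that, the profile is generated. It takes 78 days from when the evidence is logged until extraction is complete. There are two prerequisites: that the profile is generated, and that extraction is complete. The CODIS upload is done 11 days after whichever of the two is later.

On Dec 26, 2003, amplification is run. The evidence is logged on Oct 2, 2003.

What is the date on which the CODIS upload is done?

Jan 22, 2004

Amplification is run: Dec 26, 2003.
The profile is generated: Dec 26, 2003 + 16 days = Jan 11, 2004.
The evidence is logged: Oct 2, 2003.
Extraction is complete: Oct 2, 2003 + 78 days = Dec 19, 2003.
Both prerequisites met — the profile is generated (Jan 11, 2004), extraction is complete (Dec 19, 2003); the later is Jan 11, 2004.
The CODIS upload is done: Jan 11, 2004 + 11 days = Jan 22, 2004.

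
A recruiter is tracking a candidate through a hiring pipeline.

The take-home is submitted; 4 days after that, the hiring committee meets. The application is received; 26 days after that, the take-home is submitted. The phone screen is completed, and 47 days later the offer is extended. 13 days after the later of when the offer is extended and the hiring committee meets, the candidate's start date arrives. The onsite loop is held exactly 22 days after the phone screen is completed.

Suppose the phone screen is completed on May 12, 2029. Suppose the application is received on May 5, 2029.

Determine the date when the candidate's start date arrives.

The phone screen is completed: May 12, 2029.
The offer is extended: May 12, 2029 + 47 days = Jun 28, 2029.
The application is received: May 5, 2029.
The take-home is submitted: May 5, 2029 + 26 days = May 31, 2029.
The hiring committee meets: May 31, 2029 + 4 days = Jun 4, 2029.
Both prerequisites met — the offer is extended (Jun 28, 2029), the hiring committee meets (Jun 4, 2029); the later is Jun 28, 2029.
The candidate's start date arrives: Jun 28, 2029 + 13 days = Jul 11, 2029.

Jul 11, 2029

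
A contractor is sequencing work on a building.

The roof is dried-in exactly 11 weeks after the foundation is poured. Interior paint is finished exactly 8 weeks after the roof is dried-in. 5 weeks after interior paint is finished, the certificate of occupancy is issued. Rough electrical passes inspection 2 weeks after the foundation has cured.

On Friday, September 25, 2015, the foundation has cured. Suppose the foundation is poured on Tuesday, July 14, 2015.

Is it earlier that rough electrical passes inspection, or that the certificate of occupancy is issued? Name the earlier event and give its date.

The foundation has cured: Sep 25, 2015.
Rough electrical passes inspection: Sep 25, 2015 + 2 weeks = Oct 9, 2015.
The foundation is poured: Jul 14, 2015.
The roof is dried-in: Jul 14, 2015 + 11 weeks = Sep 29, 2015.
Interior paint is finished: Sep 29, 2015 + 8 weeks = Nov 24, 2015.
The certificate of occupancy is issued: Nov 24, 2015 + 5 weeks = Dec 29, 2015.
Comparing: rough electrical passes inspection on Oct 9, 2015 vs the certificate of occupancy is issued on Dec 29, 2015. Earlier: rough electrical passes inspection.

Rough electrical passes inspection — Friday, October 9, 2015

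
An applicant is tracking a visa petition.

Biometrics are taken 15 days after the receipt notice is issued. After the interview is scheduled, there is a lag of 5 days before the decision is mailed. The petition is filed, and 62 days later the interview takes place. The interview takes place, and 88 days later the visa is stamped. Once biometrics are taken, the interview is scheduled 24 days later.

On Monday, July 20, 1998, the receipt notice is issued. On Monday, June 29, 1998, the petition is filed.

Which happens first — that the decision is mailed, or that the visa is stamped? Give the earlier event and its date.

The decision is mailed — Wednesday, September 2, 1998

The receipt notice is issued: Jul 20, 1998.
Biometrics are taken: Jul 20, 1998 + 15 days = Aug 4, 1998.
The interview is scheduled: Aug 4, 1998 + 24 days = Aug 28, 1998.
The decision is mailed: Aug 28, 1998 + 5 days = Sep 2, 1998.
The petition is filed: Jun 29, 1998.
The interview takes place: Jun 29, 1998 + 62 days = Aug 30, 1998.
The visa is stamped: Aug 30, 1998 + 88 days = Nov 26, 1998.
Comparing: the decision is mailed on Sep 2, 1998 vs the visa is stamped on Nov 26, 1998. Earlier: the decision is mailed.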